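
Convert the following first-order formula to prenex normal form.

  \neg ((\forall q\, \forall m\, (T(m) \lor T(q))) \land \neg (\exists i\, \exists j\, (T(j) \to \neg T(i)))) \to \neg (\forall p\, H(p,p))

\forall q\, \forall m\, \forall i\, \forall j\, \exists p\, ((T(m) \lor T(q)) \land T(j) \land T(i) \lor \neg H(p,p))

First replace A → B with ¬A ∨ B.
  \neg \neg ((\forall q\, \forall m\, (T(m) \lor T(q))) \land \neg (\exists i\, \exists j\, (\neg T(j) \lor \neg T(i)))) \lor \neg (\forall p\, H(p,p))
Move each ¬ inward, flipping quantifiers it crosses:
  (\forall q\, \forall m\, (T(m) \lor T(q))) \land (\forall i\, \forall j\, (T(j) \land T(i))) \lor (\exists p\, \neg H(p,p))
All bound variables are already distinct, so no renaming is needed.
Finally move all quantifiers to the prefix:
  \forall q\, \forall m\, \forall i\, \forall j\, \exists p\, ((T(m) \lor T(q)) \land T(j) \land T(i) \lor \neg H(p,p))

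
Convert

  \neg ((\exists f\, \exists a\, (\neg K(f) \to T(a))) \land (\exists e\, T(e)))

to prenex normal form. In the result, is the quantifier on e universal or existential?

universal

Rewrite implications/biconditionals: A → B as ¬A ∨ B.
  \neg ((\exists f\, \exists a\, (\neg \neg K(f) \lor T(a))) \land (\exists e\, T(e)))
Push ¬ through the quantifiers and connectives to reach negation normal form:
  (\forall f\, \forall a\, (\neg K(f) \land \neg T(a))) \lor (\forall e\, \neg T(e))
All bound variables are already distinct, so no renaming is needed.
Finally move all quantifiers to the prefix:
  \forall f\, \forall a\, \forall e\, (\neg K(f) \land \neg T(a) \lor \neg T(e))
The quantifier \exists e sits under an odd number of negations (counting the antecedent side of each →), so it flips to \forall e.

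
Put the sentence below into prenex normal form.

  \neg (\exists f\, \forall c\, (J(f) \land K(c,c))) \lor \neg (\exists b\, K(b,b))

\forall f\, \exists c\, \forall b\, (\neg J(f) \lor \neg K(c,c) \lor \neg K(b,b))

Move each ¬ inward, flipping quantifiers it crosses:
  (\forall f\, \exists c\, (\neg J(f) \lor \neg K(c,c))) \lor (\forall b\, \neg K(b,b))
Extract every quantifier outward, since the variables are now distinct and don't occur free across branches:
  \forall f\, \exists c\, \forall b\, (\neg J(f) \lor \neg K(c,c) \lor \neg K(b,b))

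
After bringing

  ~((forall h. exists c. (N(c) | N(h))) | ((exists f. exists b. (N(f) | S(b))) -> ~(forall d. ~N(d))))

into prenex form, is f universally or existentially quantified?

existential

Eliminate → and ↔ using ¬ and ∨.
  ~((forall h. exists c. (N(c) | N(h))) | ~(exists f. exists b. (N(f) | S(b))) | ~(forall d. ~N(d)))
Drive negations inward (¬∀x A ≡ ∃x ¬A, ¬∃x A ≡ ∀x ¬A, De Morgan for ∧/∨):
  (exists h. forall c. (~N(c) & ~N(h))) & (exists f. exists b. (N(f) | S(b))) & (forall d. ~N(d))
All bound variables are already distinct, so no renaming is needed.
Pull the quantifiers to the front (each side's bound variable is not free in the other side):
  exists h. forall c. exists f. exists b. forall d. (~N(c) & ~N(h) & (N(f) | S(b)) & ~N(d))
The quantifier exists f sits under an even number of negations (counting the antecedent side of each →), so it remains existential.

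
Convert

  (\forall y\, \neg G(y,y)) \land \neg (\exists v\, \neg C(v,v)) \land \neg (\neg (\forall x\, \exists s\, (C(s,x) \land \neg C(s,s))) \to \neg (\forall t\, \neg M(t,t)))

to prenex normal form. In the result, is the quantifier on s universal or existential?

Eliminate → and ↔ using ¬ and ∨.
  (\forall y\, \neg G(y,y)) \land \neg (\exists v\, \neg C(v,v)) \land \neg (\neg \neg (\forall x\, \exists s\, (C(s,x) \land \neg C(s,s))) \lor \neg (\forall t\, \neg M(t,t)))
Move each ¬ inward, flipping quantifiers it crosses:
  (\forall y\, \neg G(y,y)) \land (\forall v\, C(v,v)) \land (\exists x\, \forall s\, (\neg C(s,x) \lor C(s,s))) \land (\forall t\, \neg M(t,t))
Extract every quantifier outward, since the variables are now distinct and don't occur free across branches:
  \forall y\, \forall v\, \exists x\, \forall s\, \forall t\, (\neg G(y,y) \land C(v,v) \land (\neg C(s,x) \lor C(s,s)) \land \neg M(t,t))
The quantifier \exists s sits under an odd number of negations (counting the antecedent side of each →), so it flips to \forall s.

universal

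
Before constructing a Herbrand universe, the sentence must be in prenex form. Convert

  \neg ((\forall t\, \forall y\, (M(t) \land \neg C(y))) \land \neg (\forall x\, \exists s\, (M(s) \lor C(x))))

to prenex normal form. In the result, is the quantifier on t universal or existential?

Drive negations inward (¬∀x A ≡ ∃x ¬A, ¬∃x A ≡ ∀x ¬A, De Morgan for ∧/∨):
  (\exists t\, \exists y\, (\neg M(t) \lor C(y))) \lor (\forall x\, \exists s\, (M(s) \lor C(x)))
Pull the quantifiers to the front (each side's bound variable is not free in the other side):
  \exists t\, \exists y\, \forall x\, \exists s\, (\neg M(t) \lor C(y) \lor M(s) \lor C(x))
The quantifier \forall t sits under an odd number of negations, so it flips to \exists t.

existential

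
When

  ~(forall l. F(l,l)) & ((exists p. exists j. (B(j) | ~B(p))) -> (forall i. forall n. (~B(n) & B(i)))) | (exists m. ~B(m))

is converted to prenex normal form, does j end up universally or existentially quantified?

First replace A → B with ¬A ∨ B.
  ~(forall l. F(l,l)) & (~(exists p. exists j. (B(j) | ~B(p))) | (forall i. forall n. (~B(n) & B(i)))) | (exists m. ~B(m))
Push ¬ through the quantifiers and connectives to reach negation normal form:
  (exists l. ~F(l,l)) & ((forall p. forall j. (~B(j) & B(p))) | (forall i. forall n. (~B(n) & B(i)))) | (exists m. ~B(m))
Pull the quantifiers to the front (each side's bound variable is not free in the other side):
  exists l. forall p. forall j. forall i. forall n. exists m. (~F(l,l) & (~B(j) & B(p) | ~B(n) & B(i)) | ~B(m))
The quantifier exists j sits under an odd number of negations (counting the antecedent side of each →), so it flips to forall j.

universal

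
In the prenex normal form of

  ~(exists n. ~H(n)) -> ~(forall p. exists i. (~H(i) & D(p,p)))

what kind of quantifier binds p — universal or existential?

existential

Eliminate → and ↔ using ¬ and ∨.
  ~~(exists n. ~H(n)) | ~(forall p. exists i. (~H(i) & D(p,p)))
Drive negations inward (¬∀x A ≡ ∃x ¬A, ¬∃x A ≡ ∀x ¬A, De Morgan for ∧/∨):
  (exists n. ~H(n)) | (exists p. forall i. (H(i) | ~D(p,p)))
Extract every quantifier outward, since the variables are now distinct and don't occur free across branches:
  exists n. exists p. forall i. (~H(n) | H(i) | ~D(p,p))
The quantifier forall p sits under an odd number of negations (counting the antecedent side of each →), so it flips to exists p.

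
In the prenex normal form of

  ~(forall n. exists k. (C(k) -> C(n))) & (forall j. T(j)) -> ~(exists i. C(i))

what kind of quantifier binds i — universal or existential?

universal

First replace A → B with ¬A ∨ B.
  ~(~(forall n. exists k. (~C(k) | C(n))) & (forall j. T(j))) | ~(exists i. C(i))
Move each ¬ inward, flipping quantifiers it crosses:
  (forall n. exists k. (~C(k) | C(n))) | (exists j. ~T(j)) | (forall i. ~C(i))
Extract every quantifier outward, since the variables are now distinct and don't occur free across branches:
  forall n. exists k. exists j. forall i. (~C(k) | C(n) | ~T(j) | ~C(i))
The quantifier exists i sits under an odd number of negations (counting the antecedent side of each →), so it flips to forall i.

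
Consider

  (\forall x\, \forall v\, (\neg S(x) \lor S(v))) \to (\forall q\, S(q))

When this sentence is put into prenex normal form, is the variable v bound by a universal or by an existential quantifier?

First replace A → B with ¬A ∨ B.
  \neg (\forall x\, \forall v\, (\neg S(x) \lor S(v))) \lor (\forall q\, S(q))
Drive negations inward (¬∀x A ≡ ∃x ¬A, ¬∃x A ≡ ∀x ¬A, De Morgan for ∧/∨):
  (\exists x\, \exists v\, (S(x) \land \neg S(v))) \lor (\forall q\, S(q))
Extract every quantifier outward, since the variables are now distinct and don't occur free across branches:
  \exists x\, \exists v\, \forall q\, (S(x) \land \neg S(v) \lor S(q))
The quantifier \forall v sits under an odd number of negations (counting the antecedent side of each →), so it flips to \exists v.

existential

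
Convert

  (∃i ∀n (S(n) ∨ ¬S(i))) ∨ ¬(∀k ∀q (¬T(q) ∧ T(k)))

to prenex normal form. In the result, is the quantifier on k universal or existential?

Move each ¬ inward, flipping quantifiers it crosses:
  (∃i ∀n (S(n) ∨ ¬S(i))) ∨ (∃k ∃q (T(q) ∨ ¬T(k)))
All bound variables are already distinct, so no renaming is needed.
Pull the quantifiers to the front (each side's bound variable is not free in the other side):
  ∃i ∀n ∃k ∃q (S(n) ∨ ¬S(i) ∨ T(q) ∨ ¬T(k))
The quantifier ∀k sits under an odd number of negations, so it flips to ∃k.

existential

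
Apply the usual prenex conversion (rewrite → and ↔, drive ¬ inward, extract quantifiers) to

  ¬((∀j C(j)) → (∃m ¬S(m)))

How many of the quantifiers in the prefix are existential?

First replace A → B with ¬A ∨ B.
  ¬(¬(∀j C(j)) ∨ (∃m ¬S(m)))
Push ¬ through the quantifiers and connectives to reach negation normal form:
  (∀j C(j)) ∧ (∀m S(m))
All bound variables are already distinct, so no renaming is needed.
Extract every quantifier outward, since the variables are now distinct and don't occur free across branches:
  ∀j ∀m (C(j) ∧ S(m))
The prefix is ∀j ∀m: 2 universal, 0 existential.

0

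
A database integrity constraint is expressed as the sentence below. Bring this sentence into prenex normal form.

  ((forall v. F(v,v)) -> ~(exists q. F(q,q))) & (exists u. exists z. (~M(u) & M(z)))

exists v. forall q. exists u. exists z. ((~F(v,v) | ~F(q,q)) & ~M(u) & M(z))

Eliminate → and ↔ using ¬ and ∨.
  (~(forall v. F(v,v)) | ~(exists q. F(q,q))) & (exists u. exists z. (~M(u) & M(z)))
Drive negations inward (¬∀x A ≡ ∃x ¬A, ¬∃x A ≡ ∀x ¬A, De Morgan for ∧/∨):
  ((exists v. ~F(v,v)) | (forall q. ~F(q,q))) & (exists u. exists z. (~M(u) & M(z)))
All bound variables are already distinct, so no renaming is needed.
Extract every quantifier outward, since the variables are now distinct and don't occur free across branches:
  exists v. forall q. exists u. exists z. ((~F(v,v) | ~F(q,q)) & ~M(u) & M(z))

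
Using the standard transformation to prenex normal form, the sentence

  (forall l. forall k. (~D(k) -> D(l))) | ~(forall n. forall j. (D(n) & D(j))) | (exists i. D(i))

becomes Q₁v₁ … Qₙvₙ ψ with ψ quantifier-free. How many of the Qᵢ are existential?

Rewrite implications/biconditionals: A → B as ¬A ∨ B.
  (forall l. forall k. (~~D(k) | D(l))) | ~(forall n. forall j. (D(n) & D(j))) | (exists i. D(i))
Push ¬ through the quantifiers and connectives to reach negation normal form:
  (forall l. forall k. (D(k) | D(l))) | (exists n. exists j. (~D(n) | ~D(j))) | (exists i. D(i))
All bound variables are already distinct, so no renaming is needed.
Extract every quantifier outward, since the variables are now distinct and don't occur free across branches:
  forall l. forall k. exists n. exists j. exists i. (D(k) | D(l) | ~D(n) | ~D(j) | D(i))
The prefix is forall l forall k exists n exists j exists i: 2 universal, 3 existential.

3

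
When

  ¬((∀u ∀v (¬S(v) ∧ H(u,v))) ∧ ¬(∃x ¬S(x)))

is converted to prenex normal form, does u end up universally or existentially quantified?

Push ¬ through the quantifiers and connectives to reach negation normal form:
  (∃u ∃v (S(v) ∨ ¬H(u,v))) ∨ (∃x ¬S(x))
All bound variables are already distinct, so no renaming is needed.
Extract every quantifier outward, since the variables are now distinct and don't occur free across branches:
  ∃u ∃v ∃x (S(v) ∨ ¬H(u,v) ∨ ¬S(x))
The quantifier ∀u sits under an odd number of negations, so it flips to ∃u.

existential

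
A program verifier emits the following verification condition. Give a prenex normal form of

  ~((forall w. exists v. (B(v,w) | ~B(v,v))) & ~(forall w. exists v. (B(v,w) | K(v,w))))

Push ¬ through the quantifiers and connectives to reach negation normal form:
  (exists w. forall v. (~B(v,w) & B(v,v))) | (forall w. exists v. (B(v,w) | K(v,w)))
Give each quantifier a distinct variable: w↦s, v↦u.
  (exists w. forall v. (~B(v,w) & B(v,v))) | (forall s. exists u. (B(u,s) | K(u,s)))
Pull the quantifiers to the front (each side's bound variable is not free in the other side):
  exists w. forall v. forall s. exists u. (~B(v,w) & B(v,v) | B(u,s) | K(u,s))

exists w. forall v. forall s. exists u. (~B(v,w) & B(v,v) | B(u,s) | K(u,s))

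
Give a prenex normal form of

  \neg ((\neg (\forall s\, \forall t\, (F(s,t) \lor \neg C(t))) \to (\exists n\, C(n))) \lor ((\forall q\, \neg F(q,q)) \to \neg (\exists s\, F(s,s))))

\exists s\, \exists t\, \forall n\, \forall q\, \exists v\, (\neg F(s,t) \land C(t) \land \neg C(n) \land \neg F(q,q) \land F(v,v))

First replace A → B with ¬A ∨ B.
  \neg (\neg \neg (\forall s\, \forall t\, (F(s,t) \lor \neg C(t))) \lor (\exists n\, C(n)) \lor \neg (\forall q\, \neg F(q,q)) \lor \neg (\exists s\, F(s,s)))
Push ¬ through the quantifiers and connectives to reach negation normal form:
  (\exists s\, \exists t\, (\neg F(s,t) \land C(t))) \land (\forall n\, \neg C(n)) \land (\forall q\, \neg F(q,q)) \land (\exists s\, F(s,s))
Give each quantifier a distinct variable: s↦v.
  (\exists s\, \exists t\, (\neg F(s,t) \land C(t))) \land (\forall n\, \neg C(n)) \land (\forall q\, \neg F(q,q)) \land (\exists v\, F(v,v))
Pull the quantifiers to the front (each side's bound variable is not free in the other side):
  \exists s\, \exists t\, \forall n\, \forall q\, \exists v\, (\neg F(s,t) \land C(t) \land \neg C(n) \land \neg F(q,q) \land F(v,v))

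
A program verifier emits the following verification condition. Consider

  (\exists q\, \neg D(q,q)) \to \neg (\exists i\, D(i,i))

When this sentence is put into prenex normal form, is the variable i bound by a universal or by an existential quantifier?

Eliminate → and ↔ using ¬ and ∨.
  \neg (\exists q\, \neg D(q,q)) \lor \neg (\exists i\, D(i,i))
Push ¬ through the quantifiers and connectives to reach negation normal form:
  (\forall q\, D(q,q)) \lor (\forall i\, \neg D(i,i))
All bound variables are already distinct, so no renaming is needed.
Pull the quantifiers to the front (each side's bound variable is not free in the other side):
  \forall q\, \forall i\, (D(q,q) \lor \neg D(i,i))
The quantifier \exists i sits under an odd number of negations (counting the antecedent side of each →), so it flips to \forall i.

universal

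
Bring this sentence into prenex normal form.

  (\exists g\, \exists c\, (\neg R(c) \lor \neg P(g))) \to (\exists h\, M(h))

\forall g\, \forall c\, \exists h\, (R(c) \land P(g) \lor M(h))

First replace A → B with ¬A ∨ B.
  \neg (\exists g\, \exists c\, (\neg R(c) \lor \neg P(g))) \lor (\exists h\, M(h))
Move each ¬ inward, flipping quantifiers it crosses:
  (\forall g\, \forall c\, (R(c) \land P(g))) \lor (\exists h\, M(h))
Pull the quantifiers to the front (each side's bound variable is not free in the other side):
  \forall g\, \forall c\, \exists h\, (R(c) \land P(g) \lor M(h))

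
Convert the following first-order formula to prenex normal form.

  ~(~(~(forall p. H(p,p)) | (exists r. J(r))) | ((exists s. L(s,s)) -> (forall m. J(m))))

First replace A → B with ¬A ∨ B.
  ~(~(~(forall p. H(p,p)) | (exists r. J(r))) | ~(exists s. L(s,s)) | (forall m. J(m)))
Move each ¬ inward, flipping quantifiers it crosses:
  ((exists p. ~H(p,p)) | (exists r. J(r))) & (exists s. L(s,s)) & (exists m. ~J(m))
Extract every quantifier outward, since the variables are now distinct and don't occur free across branches:
  exists p. exists r. exists s. exists m. ((~H(p,p) | J(r)) & L(s,s) & ~J(m))

exists p. exists r. exists s. exists m. ((~H(p,p) | J(r)) & L(s,s) & ~J(m))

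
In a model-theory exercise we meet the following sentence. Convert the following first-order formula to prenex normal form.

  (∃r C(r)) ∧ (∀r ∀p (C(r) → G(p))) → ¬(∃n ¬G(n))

∀r ∃c ∃p ∀n (¬C(r) ∨ C(c) ∧ ¬G(p) ∨ G(n))

Rewrite implications/biconditionals: A → B as ¬A ∨ B.
  ¬((∃r C(r)) ∧ (∀r ∀p (¬C(r) ∨ G(p)))) ∨ ¬(∃n ¬G(n))
Push ¬ through the quantifiers and connectives to reach negation normal form:
  (∀r ¬C(r)) ∨ (∃r ∃p (C(r) ∧ ¬G(p))) ∨ (∀n G(n))
Give each quantifier a distinct variable: r↦c.
  (∀r ¬C(r)) ∨ (∃c ∃p (C(c) ∧ ¬G(p))) ∨ (∀n G(n))
Finally move all quantifiers to the prefix:
  ∀r ∃c ∃p ∀n (¬C(r) ∨ C(c) ∧ ¬G(p) ∨ G(n))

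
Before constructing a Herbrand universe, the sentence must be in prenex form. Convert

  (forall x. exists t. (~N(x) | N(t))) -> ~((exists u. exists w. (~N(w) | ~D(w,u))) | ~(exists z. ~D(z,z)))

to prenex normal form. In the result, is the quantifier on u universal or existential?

universal

Rewrite implications/biconditionals: A → B as ¬A ∨ B.
  ~(forall x. exists t. (~N(x) | N(t))) | ~((exists u. exists w. (~N(w) | ~D(w,u))) | ~(exists z. ~D(z,z)))
Move each ¬ inward, flipping quantifiers it crosses:
  (exists x. forall t. (N(x) & ~N(t))) | (forall u. forall w. (N(w) & D(w,u))) & (exists z. ~D(z,z))
Extract every quantifier outward, since the variables are now distinct and don't occur free across branches:
  exists x. forall t. forall u. forall w. exists z. (N(x) & ~N(t) | N(w) & D(w,u) & ~D(z,z))
The quantifier exists u sits under an odd number of negations (counting the antecedent side of each →), so it flips to forall u.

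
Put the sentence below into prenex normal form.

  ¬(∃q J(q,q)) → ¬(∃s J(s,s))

Rewrite implications/biconditionals: A → B as ¬A ∨ B.
  ¬¬(∃q J(q,q)) ∨ ¬(∃s J(s,s))
Push ¬ through the quantifiers and connectives to reach negation normal form:
  (∃q J(q,q)) ∨ (∀s ¬J(s,s))
All bound variables are already distinct, so no renaming is needed.
Pull the quantifiers to the front (each side's bound variable is not free in the other side):
  ∃q ∀s (J(q,q) ∨ ¬J(s,s))

∃q ∀s (J(q,q) ∨ ¬J(s,s))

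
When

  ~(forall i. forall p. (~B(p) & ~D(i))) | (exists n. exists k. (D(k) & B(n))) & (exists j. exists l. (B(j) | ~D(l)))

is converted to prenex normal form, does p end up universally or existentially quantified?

Drive negations inward (¬∀x A ≡ ∃x ¬A, ¬∃x A ≡ ∀x ¬A, De Morgan for ∧/∨):
  (exists i. exists p. (B(p) | D(i))) | (exists n. exists k. (D(k) & B(n))) & (exists j. exists l. (B(j) | ~D(l)))
All bound variables are already distinct, so no renaming is needed.
Finally move all quantifiers to the prefix:
  exists i. exists p. exists n. exists k. exists j. exists l. (B(p) | D(i) | D(k) & B(n) & (B(j) | ~D(l)))
The quantifier forall p sits under an odd number of negations, so it flips to exists p.

existential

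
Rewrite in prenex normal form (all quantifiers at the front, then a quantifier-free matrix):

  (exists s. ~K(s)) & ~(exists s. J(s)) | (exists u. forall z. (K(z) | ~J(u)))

Push ¬ through the quantifiers and connectives to reach negation normal form:
  (exists s. ~K(s)) & (forall s. ~J(s)) | (exists u. forall z. (K(z) | ~J(u)))
Rename bound variables to avoid capture: s↦w.
  (exists s. ~K(s)) & (forall w. ~J(w)) | (exists u. forall z. (K(z) | ~J(u)))
Extract every quantifier outward, since the variables are now distinct and don't occur free across branches:
  exists s. forall w. exists u. forall z. (~K(s) & ~J(w) | K(z) | ~J(u))

exists s. forall w. exists u. forall z. (~K(s) & ~J(w) | K(z) | ~J(u))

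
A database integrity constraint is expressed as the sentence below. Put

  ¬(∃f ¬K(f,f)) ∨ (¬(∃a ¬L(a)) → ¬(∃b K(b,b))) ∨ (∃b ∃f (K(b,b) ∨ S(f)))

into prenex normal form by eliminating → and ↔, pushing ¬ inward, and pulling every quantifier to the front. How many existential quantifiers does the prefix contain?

Rewrite implications/biconditionals: A → B as ¬A ∨ B.
  ¬(∃f ¬K(f,f)) ∨ ¬¬(∃a ¬L(a)) ∨ ¬(∃b K(b,b)) ∨ (∃b ∃f (K(b,b) ∨ S(f)))
Drive negations inward (¬∀x A ≡ ∃x ¬A, ¬∃x A ≡ ∀x ¬A, De Morgan for ∧/∨):
  (∀f K(f,f)) ∨ (∃a ¬L(a)) ∨ (∀b ¬K(b,b)) ∨ (∃b ∃f (K(b,b) ∨ S(f)))
Rename bound variables to avoid capture: b↦q, f↦v.
  (∀f K(f,f)) ∨ (∃a ¬L(a)) ∨ (∀b ¬K(b,b)) ∨ (∃q ∃v (K(q,q) ∨ S(v)))
Extract every quantifier outward, since the variables are now distinct and don't occur free across branches:
  ∀f ∃a ∀b ∃q ∃v (K(f,f) ∨ ¬L(a) ∨ ¬K(b,b) ∨ K(q,q) ∨ S(v))
The prefix is ∀f ∃a ∀b ∃q ∃v: 2 universal, 3 existential.

3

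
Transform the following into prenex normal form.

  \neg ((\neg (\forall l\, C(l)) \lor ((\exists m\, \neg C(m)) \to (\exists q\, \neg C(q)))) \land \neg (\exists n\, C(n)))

First replace A → B with ¬A ∨ B.
  \neg ((\neg (\forall l\, C(l)) \lor \neg (\exists m\, \neg C(m)) \lor (\exists q\, \neg C(q))) \land \neg (\exists n\, C(n)))
Drive negations inward (¬∀x A ≡ ∃x ¬A, ¬∃x A ≡ ∀x ¬A, De Morgan for ∧/∨):
  (\forall l\, C(l)) \land (\exists m\, \neg C(m)) \land (\forall q\, C(q)) \lor (\exists n\, C(n))
All bound variables are already distinct, so no renaming is needed.
Finally move all quantifiers to the prefix:
  \forall l\, \exists m\, \forall q\, \exists n\, (C(l) \land \neg C(m) \land C(q) \lor C(n))

\forall l\, \exists m\, \forall q\, \exists n\, (C(l) \land \neg C(m) \land C(q) \lor C(n))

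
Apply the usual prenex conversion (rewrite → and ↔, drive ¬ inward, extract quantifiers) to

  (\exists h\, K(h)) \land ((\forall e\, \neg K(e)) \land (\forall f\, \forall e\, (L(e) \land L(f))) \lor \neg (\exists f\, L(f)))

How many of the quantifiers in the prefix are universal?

4

Drive negations inward (¬∀x A ≡ ∃x ¬A, ¬∃x A ≡ ∀x ¬A, De Morgan for ∧/∨):
  (\exists h\, K(h)) \land ((\forall e\, \neg K(e)) \land (\forall f\, \forall e\, (L(e) \land L(f))) \lor (\forall f\, \neg L(f)))
Rename bound variables to avoid capture: e↦y, f↦w1.
  (\exists h\, K(h)) \land ((\forall e\, \neg K(e)) \land (\forall f\, \forall y\, (L(y) \land L(f))) \lor (\forall w1\, \neg L(w1)))
Finally move all quantifiers to the prefix:
  \exists h\, \forall e\, \forall f\, \forall y\, \forall w1\, (K(h) \land (\neg K(e) \land L(y) \land L(f) \lor \neg L(w1)))
The prefix is \exists h \forall e \forall f \forall y \forall w1: 4 universal, 1 existential.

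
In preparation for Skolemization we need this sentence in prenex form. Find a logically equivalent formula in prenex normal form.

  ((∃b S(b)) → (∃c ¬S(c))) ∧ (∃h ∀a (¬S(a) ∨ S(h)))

∀b ∃c ∃h ∀a ((¬S(b) ∨ ¬S(c)) ∧ (¬S(a) ∨ S(h)))

Eliminate → and ↔ using ¬ and ∨.
  (¬(∃b S(b)) ∨ (∃c ¬S(c))) ∧ (∃h ∀a (¬S(a) ∨ S(h)))
Push ¬ through the quantifiers and connectives to reach negation normal form:
  ((∀b ¬S(b)) ∨ (∃c ¬S(c))) ∧ (∃h ∀a (¬S(a) ∨ S(h)))
Extract every quantifier outward, since the variables are now distinct and don't occur free across branches:
  ∀b ∃c ∃h ∀a ((¬S(b) ∨ ¬S(c)) ∧ (¬S(a) ∨ S(h)))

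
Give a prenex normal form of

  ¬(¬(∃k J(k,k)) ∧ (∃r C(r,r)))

Drive negations inward (¬∀x A ≡ ∃x ¬A, ¬∃x A ≡ ∀x ¬A, De Morgan for ∧/∨):
  (∃k J(k,k)) ∨ (∀r ¬C(r,r))
All bound variables are already distinct, so no renaming is needed.
Finally move all quantifiers to the prefix:
  ∃k ∀r (J(k,k) ∨ ¬C(r,r))

∃k ∀r (J(k,k) ∨ ¬C(r,r))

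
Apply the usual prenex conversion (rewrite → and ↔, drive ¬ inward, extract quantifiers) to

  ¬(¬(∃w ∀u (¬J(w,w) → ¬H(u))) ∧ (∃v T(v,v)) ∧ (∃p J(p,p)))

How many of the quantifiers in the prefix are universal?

Rewrite implications/biconditionals: A → B as ¬A ∨ B.
  ¬(¬(∃w ∀u (¬¬J(w,w) ∨ ¬H(u))) ∧ (∃v T(v,v)) ∧ (∃p J(p,p)))
Move each ¬ inward, flipping quantifiers it crosses:
  (∃w ∀u (J(w,w) ∨ ¬H(u))) ∨ (∀v ¬T(v,v)) ∨ (∀p ¬J(p,p))
All bound variables are already distinct, so no renaming is needed.
Pull the quantifiers to the front (each side's bound variable is not free in the other side):
  ∃w ∀u ∀v ∀p (J(w,w) ∨ ¬H(u) ∨ ¬T(v,v) ∨ ¬J(p,p))
The prefix is ∃w ∀u ∀v ∀p: 3 universal, 1 existential.

3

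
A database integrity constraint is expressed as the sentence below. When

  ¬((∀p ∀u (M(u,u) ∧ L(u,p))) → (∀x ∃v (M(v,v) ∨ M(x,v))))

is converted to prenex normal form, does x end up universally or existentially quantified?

Eliminate → and ↔ using ¬ and ∨.
  ¬(¬(∀p ∀u (M(u,u) ∧ L(u,p))) ∨ (∀x ∃v (M(v,v) ∨ M(x,v))))
Push ¬ through the quantifiers and connectives to reach negation normal form:
  (∀p ∀u (M(u,u) ∧ L(u,p))) ∧ (∃x ∀v (¬M(v,v) ∧ ¬M(x,v)))
Pull the quantifiers to the front (each side's bound variable is not free in the other side):
  ∀p ∀u ∃x ∀v (M(u,u) ∧ L(u,p) ∧ ¬M(v,v) ∧ ¬M(x,v))
The quantifier ∀x sits under an odd number of negations (counting the antecedent side of each →), so it flips to ∃x.

existential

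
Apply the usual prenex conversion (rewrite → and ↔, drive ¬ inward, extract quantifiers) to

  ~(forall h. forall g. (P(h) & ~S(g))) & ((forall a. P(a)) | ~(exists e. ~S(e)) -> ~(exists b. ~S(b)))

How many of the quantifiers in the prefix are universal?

1

Rewrite implications/biconditionals: A → B as ¬A ∨ B.
  ~(forall h. forall g. (P(h) & ~S(g))) & (~((forall a. P(a)) | ~(exists e. ~S(e))) | ~(exists b. ~S(b)))
Move each ¬ inward, flipping quantifiers it crosses:
  (exists h. exists g. (~P(h) | S(g))) & ((exists a. ~P(a)) & (exists e. ~S(e)) | (forall b. S(b)))
All bound variables are already distinct, so no renaming is needed.
Pull the quantifiers to the front (each side's bound variable is not free in the other side):
  exists h. exists g. exists a. exists e. forall b. ((~P(h) | S(g)) & (~P(a) & ~S(e) | S(b)))
The prefix is exists h exists g exists a exists e forall b: 1 universal, 4 existential.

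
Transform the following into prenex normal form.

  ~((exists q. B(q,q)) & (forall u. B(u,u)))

Drive negations inward (¬∀x A ≡ ∃x ¬A, ¬∃x A ≡ ∀x ¬A, De Morgan for ∧/∨):
  (forall q. ~B(q,q)) | (exists u. ~B(u,u))
Extract every quantifier outward, since the variables are now distinct and don't occur free across branches:
  forall q. exists u. (~B(q,q) | ~B(u,u))

forall q. exists u. (~B(q,q) | ~B(u,u))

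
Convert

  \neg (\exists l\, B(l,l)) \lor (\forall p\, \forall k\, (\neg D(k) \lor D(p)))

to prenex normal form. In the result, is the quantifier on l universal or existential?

Push ¬ through the quantifiers and connectives to reach negation normal form:
  (\forall l\, \neg B(l,l)) \lor (\forall p\, \forall k\, (\neg D(k) \lor D(p)))
All bound variables are already distinct, so no renaming is needed.
Extract every quantifier outward, since the variables are now distinct and don't occur free across branches:
  \forall l\, \forall p\, \forall k\, (\neg B(l,l) \lor \neg D(k) \lor D(p))
The quantifier \exists l sits under an odd number of negations, so it flips to \forall l.

universal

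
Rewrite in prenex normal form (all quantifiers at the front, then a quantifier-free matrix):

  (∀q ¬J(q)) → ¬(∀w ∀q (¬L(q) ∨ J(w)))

First replace A → B with ¬A ∨ B.
  ¬(∀q ¬J(q)) ∨ ¬(∀w ∀q (¬L(q) ∨ J(w)))
Move each ¬ inward, flipping quantifiers it crosses:
  (∃q J(q)) ∨ (∃w ∃q (L(q) ∧ ¬J(w)))
Standardize variables apart so no two quantifiers bind the same name: q↦r.
  (∃q J(q)) ∨ (∃w ∃r (L(r) ∧ ¬J(w)))
Extract every quantifier outward, since the variables are now distinct and don't occur free across branches:
  ∃q ∃w ∃r (J(q) ∨ L(r) ∧ ¬J(w))

∃q ∃w ∃r (J(q) ∨ L(r) ∧ ¬J(w))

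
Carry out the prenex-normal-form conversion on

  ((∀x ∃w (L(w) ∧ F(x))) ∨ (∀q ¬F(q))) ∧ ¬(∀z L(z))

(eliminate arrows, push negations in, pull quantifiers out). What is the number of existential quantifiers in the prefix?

Push ¬ through the quantifiers and connectives to reach negation normal form:
  ((∀x ∃w (L(w) ∧ F(x))) ∨ (∀q ¬F(q))) ∧ (∃z ¬L(z))
All bound variables are already distinct, so no renaming is needed.
Extract every quantifier outward, since the variables are now distinct and don't occur free across branches:
  ∀x ∃w ∀q ∃z ((L(w) ∧ F(x) ∨ ¬F(q)) ∧ ¬L(z))
The prefix is ∀x ∃w ∀q ∃z: 2 universal, 2 existential.

2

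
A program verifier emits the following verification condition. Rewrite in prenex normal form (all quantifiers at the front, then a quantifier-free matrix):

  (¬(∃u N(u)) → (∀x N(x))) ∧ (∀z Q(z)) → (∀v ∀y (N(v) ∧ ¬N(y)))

Eliminate → and ↔ using ¬ and ∨.
  ¬((¬¬(∃u N(u)) ∨ (∀x N(x))) ∧ (∀z Q(z))) ∨ (∀v ∀y (N(v) ∧ ¬N(y)))
Drive negations inward (¬∀x A ≡ ∃x ¬A, ¬∃x A ≡ ∀x ¬A, De Morgan for ∧/∨):
  (∀u ¬N(u)) ∧ (∃x ¬N(x)) ∨ (∃z ¬Q(z)) ∨ (∀v ∀y (N(v) ∧ ¬N(y)))
All bound variables are already distinct, so no renaming is needed.
Extract every quantifier outward, since the variables are now distinct and don't occur free across branches:
  ∀u ∃x ∃z ∀v ∀y (¬N(u) ∧ ¬N(x) ∨ ¬Q(z) ∨ N(v) ∧ ¬N(y))

∀u ∃x ∃z ∀v ∀y (¬N(u) ∧ ¬N(x) ∨ ¬Q(z) ∨ N(v) ∧ ¬N(y))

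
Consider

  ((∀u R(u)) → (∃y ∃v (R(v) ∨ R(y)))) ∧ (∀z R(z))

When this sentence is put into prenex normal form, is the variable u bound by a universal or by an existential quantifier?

existential

First replace A → B with ¬A ∨ B.
  (¬(∀u R(u)) ∨ (∃y ∃v (R(v) ∨ R(y)))) ∧ (∀z R(z))
Push ¬ through the quantifiers and connectives to reach negation normal form:
  ((∃u ¬R(u)) ∨ (∃y ∃v (R(v) ∨ R(y)))) ∧ (∀z R(z))
Finally move all quantifiers to the prefix:
  ∃u ∃y ∃v ∀z ((¬R(u) ∨ R(v) ∨ R(y)) ∧ R(z))
The quantifier ∀u sits under an odd number of negations (counting the antecedent side of each →), so it flips to ∃u.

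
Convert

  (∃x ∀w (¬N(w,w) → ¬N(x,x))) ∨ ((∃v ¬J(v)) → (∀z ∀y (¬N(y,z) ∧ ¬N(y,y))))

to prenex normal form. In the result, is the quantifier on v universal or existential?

universal

Rewrite implications/biconditionals: A → B as ¬A ∨ B.
  (∃x ∀w (¬¬N(w,w) ∨ ¬N(x,x))) ∨ ¬(∃v ¬J(v)) ∨ (∀z ∀y (¬N(y,z) ∧ ¬N(y,y)))
Push ¬ through the quantifiers and connectives to reach negation normal form:
  (∃x ∀w (N(w,w) ∨ ¬N(x,x))) ∨ (∀v J(v)) ∨ (∀z ∀y (¬N(y,z) ∧ ¬N(y,y)))
All bound variables are already distinct, so no renaming is needed.
Extract every quantifier outward, since the variables are now distinct and don't occur free across branches:
  ∃x ∀w ∀v ∀z ∀y (N(w,w) ∨ ¬N(x,x) ∨ J(v) ∨ ¬N(y,z) ∧ ¬N(y,y))
The quantifier ∃v sits under an odd number of negations (counting the antecedent side of each →), so it flips to ∀v.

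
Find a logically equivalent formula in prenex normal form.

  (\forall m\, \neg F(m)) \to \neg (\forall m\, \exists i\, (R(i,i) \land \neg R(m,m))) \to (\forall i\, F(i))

\exists m\, \forall w\, \exists i\, \forall u\, (F(m) \lor R(i,i) \land \neg R(w,w) \lor F(u))

First replace A → B with ¬A ∨ B.
  \neg (\forall m\, \neg F(m)) \lor \neg \neg (\forall m\, \exists i\, (R(i,i) \land \neg R(m,m))) \lor (\forall i\, F(i))
Drive negations inward (¬∀x A ≡ ∃x ¬A, ¬∃x A ≡ ∀x ¬A, De Morgan for ∧/∨):
  (\exists m\, F(m)) \lor (\forall m\, \exists i\, (R(i,i) \land \neg R(m,m))) \lor (\forall i\, F(i))
Standardize variables apart so no two quantifiers bind the same name: m↦w, i↦u.
  (\exists m\, F(m)) \lor (\forall w\, \exists i\, (R(i,i) \land \neg R(w,w))) \lor (\forall u\, F(u))
Extract every quantifier outward, since the variables are now distinct and don't occur free across branches:
  \exists m\, \forall w\, \exists i\, \forall u\, (F(m) \lor R(i,i) \land \neg R(w,w) \lor F(u))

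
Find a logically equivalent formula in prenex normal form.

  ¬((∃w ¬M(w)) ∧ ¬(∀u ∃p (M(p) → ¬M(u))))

Rewrite implications/biconditionals: A → B as ¬A ∨ B.
  ¬((∃w ¬M(w)) ∧ ¬(∀u ∃p (¬M(p) ∨ ¬M(u))))
Move each ¬ inward, flipping quantifiers it crosses:
  (∀w M(w)) ∨ (∀u ∃p (¬M(p) ∨ ¬M(u)))
Extract every quantifier outward, since the variables are now distinct and don't occur free across branches:
  ∀w ∀u ∃p (M(w) ∨ ¬M(p) ∨ ¬M(u))

∀w ∀u ∃p (M(w) ∨ ¬M(p) ∨ ¬M(u))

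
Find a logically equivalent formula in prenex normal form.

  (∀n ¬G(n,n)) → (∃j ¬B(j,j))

Rewrite implications/biconditionals: A → B as ¬A ∨ B.
  ¬(∀n ¬G(n,n)) ∨ (∃j ¬B(j,j))
Push ¬ through the quantifiers and connectives to reach negation normal form:
  (∃n G(n,n)) ∨ (∃j ¬B(j,j))
All bound variables are already distinct, so no renaming is needed.
Finally move all quantifiers to the prefix:
  ∃n ∃j (G(n,n) ∨ ¬B(j,j))

∃n ∃j (G(n,n) ∨ ¬B(j,j))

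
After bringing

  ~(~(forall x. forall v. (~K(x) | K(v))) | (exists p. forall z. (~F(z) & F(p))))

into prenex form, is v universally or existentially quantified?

universal

Drive negations inward (¬∀x A ≡ ∃x ¬A, ¬∃x A ≡ ∀x ¬A, De Morgan for ∧/∨):
  (forall x. forall v. (~K(x) | K(v))) & (forall p. exists z. (F(z) | ~F(p)))
All bound variables are already distinct, so no renaming is needed.
Finally move all quantifiers to the prefix:
  forall x. forall v. forall p. exists z. ((~K(x) | K(v)) & (F(z) | ~F(p)))
The quantifier forall v sits under an even number of negations, so it remains universal.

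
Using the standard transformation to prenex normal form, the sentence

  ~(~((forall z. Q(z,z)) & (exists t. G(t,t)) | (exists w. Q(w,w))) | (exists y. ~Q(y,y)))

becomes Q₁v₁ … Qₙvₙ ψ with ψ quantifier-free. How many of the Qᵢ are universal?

Move each ¬ inward, flipping quantifiers it crosses:
  ((forall z. Q(z,z)) & (exists t. G(t,t)) | (exists w. Q(w,w))) & (forall y. Q(y,y))
All bound variables are already distinct, so no renaming is needed.
Finally move all quantifiers to the prefix:
  forall z. exists t. exists w. forall y. ((Q(z,z) & G(t,t) | Q(w,w)) & Q(y,y))
The prefix is forall z exists t exists w forall y: 2 universal, 2 existential.

2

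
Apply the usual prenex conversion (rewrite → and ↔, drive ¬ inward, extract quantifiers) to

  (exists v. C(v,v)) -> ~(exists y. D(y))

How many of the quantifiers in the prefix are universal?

2

First replace A → B with ¬A ∨ B.
  ~(exists v. C(v,v)) | ~(exists y. D(y))
Push ¬ through the quantifiers and connectives to reach negation normal form:
  (forall v. ~C(v,v)) | (forall y. ~D(y))
Pull the quantifiers to the front (each side's bound variable is not free in the other side):
  forall v. forall y. (~C(v,v) | ~D(y))
The prefix is forall v forall y: 2 universal, 0 existential.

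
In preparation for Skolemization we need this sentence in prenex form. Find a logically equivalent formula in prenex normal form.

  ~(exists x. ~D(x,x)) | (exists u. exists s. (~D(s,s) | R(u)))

Drive negations inward (¬∀x A ≡ ∃x ¬A, ¬∃x A ≡ ∀x ¬A, De Morgan for ∧/∨):
  (forall x. D(x,x)) | (exists u. exists s. (~D(s,s) | R(u)))
Extract every quantifier outward, since the variables are now distinct and don't occur free across branches:
  forall x. exists u. exists s. (D(x,x) | ~D(s,s) | R(u))

forall x. exists u. exists s. (D(x,x) | ~D(s,s) | R(u))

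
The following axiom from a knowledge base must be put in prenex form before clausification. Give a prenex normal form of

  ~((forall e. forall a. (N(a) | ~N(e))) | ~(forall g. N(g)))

Push ¬ through the quantifiers and connectives to reach negation normal form:
  (exists e. exists a. (~N(a) & N(e))) & (forall g. N(g))
All bound variables are already distinct, so no renaming is needed.
Pull the quantifiers to the front (each side's bound variable is not free in the other side):
  exists e. exists a. forall g. (~N(a) & N(e) & N(g))

exists e. exists a. forall g. (~N(a) & N(e) & N(g))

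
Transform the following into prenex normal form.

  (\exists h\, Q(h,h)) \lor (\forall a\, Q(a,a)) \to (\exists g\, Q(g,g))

\forall h\, \exists a\, \exists g\, (\neg Q(h,h) \land \neg Q(a,a) \lor Q(g,g))

First replace A → B with ¬A ∨ B.
  \neg ((\exists h\, Q(h,h)) \lor (\forall a\, Q(a,a))) \lor (\exists g\, Q(g,g))
Push ¬ through the quantifiers and connectives to reach negation normal form:
  (\forall h\, \neg Q(h,h)) \land (\exists a\, \neg Q(a,a)) \lor (\exists g\, Q(g,g))
All bound variables are already distinct, so no renaming is needed.
Pull the quantifiers to the front (each side's bound variable is not free in the other side):
  \forall h\, \exists a\, \exists g\, (\neg Q(h,h) \land \neg Q(a,a) \lor Q(g,g))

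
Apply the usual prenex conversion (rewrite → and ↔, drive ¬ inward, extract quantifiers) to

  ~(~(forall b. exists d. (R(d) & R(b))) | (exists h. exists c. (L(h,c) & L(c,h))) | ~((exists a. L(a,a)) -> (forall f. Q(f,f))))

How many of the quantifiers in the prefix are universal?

5

Rewrite implications/biconditionals: A → B as ¬A ∨ B.
  ~(~(forall b. exists d. (R(d) & R(b))) | (exists h. exists c. (L(h,c) & L(c,h))) | ~(~(exists a. L(a,a)) | (forall f. Q(f,f))))
Move each ¬ inward, flipping quantifiers it crosses:
  (forall b. exists d. (R(d) & R(b))) & (forall h. forall c. (~L(h,c) | ~L(c,h))) & ((forall a. ~L(a,a)) | (forall f. Q(f,f)))
Pull the quantifiers to the front (each side's bound variable is not free in the other side):
  forall b. exists d. forall h. forall c. forall a. forall f. (R(d) & R(b) & (~L(h,c) | ~L(c,h)) & (~L(a,a) | Q(f,f)))
The prefix is forall b exists d forall h forall c forall a forall f: 5 universal, 1 existential.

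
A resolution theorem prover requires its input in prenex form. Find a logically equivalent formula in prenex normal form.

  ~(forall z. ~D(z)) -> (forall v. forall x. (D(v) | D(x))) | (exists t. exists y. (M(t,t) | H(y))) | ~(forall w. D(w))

First replace A → B with ¬A ∨ B.
  ~~(forall z. ~D(z)) | (forall v. forall x. (D(v) | D(x))) | (exists t. exists y. (M(t,t) | H(y))) | ~(forall w. D(w))
Move each ¬ inward, flipping quantifiers it crosses:
  (forall z. ~D(z)) | (forall v. forall x. (D(v) | D(x))) | (exists t. exists y. (M(t,t) | H(y))) | (exists w. ~D(w))
All bound variables are already distinct, so no renaming is needed.
Extract every quantifier outward, since the variables are now distinct and don't occur free across branches:
  forall z. forall v. forall x. exists t. exists y. exists w. (~D(z) | D(v) | D(x) | M(t,t) | H(y) | ~D(w))

forall z. forall v. forall x. exists t. exists y. exists w. (~D(z) | D(v) | D(x) | M(t,t) | H(y) | ~D(w))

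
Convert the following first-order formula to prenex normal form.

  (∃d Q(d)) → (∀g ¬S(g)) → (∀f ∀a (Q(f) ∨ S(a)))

∀d ∃g ∀f ∀a (¬Q(d) ∨ S(g) ∨ Q(f) ∨ S(a))

First replace A → B with ¬A ∨ B.
  ¬(∃d Q(d)) ∨ ¬(∀g ¬S(g)) ∨ (∀f ∀a (Q(f) ∨ S(a)))
Move each ¬ inward, flipping quantifiers it crosses:
  (∀d ¬Q(d)) ∨ (∃g S(g)) ∨ (∀f ∀a (Q(f) ∨ S(a)))
All bound variables are already distinct, so no renaming is needed.
Finally move all quantifiers to the prefix:
  ∀d ∃g ∀f ∀a (¬Q(d) ∨ S(g) ∨ Q(f) ∨ S(a))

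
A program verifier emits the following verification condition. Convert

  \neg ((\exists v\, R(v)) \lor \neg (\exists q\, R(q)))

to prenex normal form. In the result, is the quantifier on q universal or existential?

Push ¬ through the quantifiers and connectives to reach negation normal form:
  (\forall v\, \neg R(v)) \land (\exists q\, R(q))
All bound variables are already distinct, so no renaming is needed.
Finally move all quantifiers to the prefix:
  \forall v\, \exists q\, (\neg R(v) \land R(q))
The quantifier \exists q sits under an even number of negations, so it remains existential.

existential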